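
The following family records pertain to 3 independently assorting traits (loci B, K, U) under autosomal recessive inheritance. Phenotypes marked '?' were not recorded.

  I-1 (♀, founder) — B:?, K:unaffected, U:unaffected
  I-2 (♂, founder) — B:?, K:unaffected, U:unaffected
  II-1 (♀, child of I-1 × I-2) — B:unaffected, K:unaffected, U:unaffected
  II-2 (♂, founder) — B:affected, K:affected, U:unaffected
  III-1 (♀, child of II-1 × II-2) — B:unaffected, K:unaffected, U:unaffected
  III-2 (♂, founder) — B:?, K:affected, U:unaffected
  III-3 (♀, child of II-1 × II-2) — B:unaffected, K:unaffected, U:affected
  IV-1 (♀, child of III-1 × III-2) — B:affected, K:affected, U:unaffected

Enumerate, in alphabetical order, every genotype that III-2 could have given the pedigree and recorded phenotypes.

B/I-1 ? ·: BB|Bb|bb
B/I-2 ? ·: BB|Bb|bb
B/II-1 un I-1×I-2: BB|Bb
B/II-2 aff ·: bb
B/III-1 un II-1×II-2: Bb
B/III-2 ? ·: Bb|bb
B/III-3 un II-1×II-2: Bb
B/IV-1 aff III-1×III-2: bb
⇒ B over [I-1,I-2,II-1,II-2,III-1,III-2,III-3,IV-1]: 22 consistent
K/I-1 un ·: KK|Kk
K/I-2 un ·: KK|Kk
K/II-1 un I-1×I-2: KK|Kk
K/II-2 aff ·: kk
K/III-1 un II-1×II-2: Kk
K/III-2 aff ·: kk
K/III-3 un II-1×II-2: Kk
K/IV-1 aff III-1×III-2: kk
⇒ K over [I-1,I-2,II-1,II-2,III-1,III-2,III-3,IV-1]: 7 consistent
U/I-1 un ·: UU|Uu
U/I-2 un ·: UU|Uu
U/II-1 un I-1×I-2: Uu
U/II-2 un ·: Uu
U/III-1 un II-1×II-2: UU|Uu
U/III-2 un ·: UU|Uu
U/III-3 aff II-1×II-2: uu
U/IV-1 un III-1×III-2: UU|Uu
⇒ U over [I-1,I-2,II-1,II-2,III-1,III-2,III-3,IV-1]: 21 consistent

III-2 ∈ {Bb kk UU, Bb kk Uu, bb kk UU, bb kk Uu}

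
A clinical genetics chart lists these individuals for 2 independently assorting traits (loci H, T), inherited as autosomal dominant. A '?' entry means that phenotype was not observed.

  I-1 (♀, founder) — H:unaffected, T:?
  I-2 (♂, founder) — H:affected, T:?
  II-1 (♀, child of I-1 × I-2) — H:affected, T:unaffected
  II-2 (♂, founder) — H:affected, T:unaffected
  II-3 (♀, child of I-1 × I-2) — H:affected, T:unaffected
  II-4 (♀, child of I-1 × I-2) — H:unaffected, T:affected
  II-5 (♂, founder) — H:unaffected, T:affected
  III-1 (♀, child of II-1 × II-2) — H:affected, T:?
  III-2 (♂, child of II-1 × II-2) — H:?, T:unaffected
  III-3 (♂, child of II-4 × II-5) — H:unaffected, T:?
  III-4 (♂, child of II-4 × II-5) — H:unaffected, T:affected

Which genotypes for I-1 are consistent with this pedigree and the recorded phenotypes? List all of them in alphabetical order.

H/I-1 un ·: hh
H/I-2 aff ·: Hh
H/II-1 aff I-1×I-2: Hh
H/II-2 aff ·: Hh|HH
H/II-3 aff I-1×I-2: Hh
H/II-4 un I-1×I-2: hh
H/II-5 un ·: hh
H/III-1 aff II-1×II-2: Hh|HH
H/III-2 ? II-1×II-2: hh|Hh|HH
H/III-3 un II-4×II-5: hh
H/III-4 un II-4×II-5: hh
⇒ H over [I-1,I-2,II-1,II-2,II-3,II-4,II-5,III-1,III-2,III-3,III-4]: 10 consistent
T/I-1 ? ·: tt|Tt
T/I-2 ? ·: tt|Tt
T/II-1 un I-1×I-2: tt
T/II-2 un ·: tt
T/II-3 un I-1×I-2: tt
T/II-4 aff I-1×I-2: Tt|TT
T/II-5 aff ·: Tt|TT
T/III-1 ? II-1×II-2: tt
T/III-2 un II-1×II-2: tt
T/III-3 ? II-4×II-5: tt|Tt|TT
T/III-4 aff II-4×II-5: Tt|TT
⇒ T over [I-1,I-2,II-1,II-2,II-3,II-4,II-5,III-1,III-2,III-3,III-4]: 35 consistent

I-1 ∈ {hh Tt, hh tt}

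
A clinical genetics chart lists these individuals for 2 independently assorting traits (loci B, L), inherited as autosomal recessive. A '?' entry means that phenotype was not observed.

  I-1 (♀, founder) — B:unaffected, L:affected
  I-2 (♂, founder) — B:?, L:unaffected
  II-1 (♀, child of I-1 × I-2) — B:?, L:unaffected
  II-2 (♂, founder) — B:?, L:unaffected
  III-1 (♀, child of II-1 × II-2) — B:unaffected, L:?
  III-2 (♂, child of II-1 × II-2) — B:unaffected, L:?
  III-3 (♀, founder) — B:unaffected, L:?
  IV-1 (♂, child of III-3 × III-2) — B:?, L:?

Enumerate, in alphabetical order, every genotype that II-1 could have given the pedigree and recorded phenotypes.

II-1 ∈ {BB Ll, Bb Ll, bb Ll}

B/I-1 un ·: BB|Bb
B/I-2 ? ·: BB|Bb|bb
B/II-1 ? I-1×I-2: BB|Bb|bb
B/II-2 ? ·: BB|Bb|bb
B/III-1 un II-1×II-2: BB|Bb
B/III-2 un II-1×II-2: BB|Bb
B/III-3 un ·: BB|Bb
B/IV-1 ? III-3×III-2: BB|Bb|bb
⇒ B over [I-1,I-2,II-1,II-2,III-1,III-2,III-3,IV-1]: 301 consistent
L/I-1 aff ·: ll
L/I-2 un ·: LL|Ll
L/II-1 un I-1×I-2: Ll
L/II-2 un ·: LL|Ll
L/III-1 ? II-1×II-2: LL|Ll|ll
L/III-2 ? II-1×II-2: LL|Ll|ll
L/III-3 ? ·: LL|Ll|ll
L/IV-1 ? III-3×III-2: LL|Ll|ll
⇒ L over [I-1,I-2,II-1,II-2,III-1,III-2,III-3,IV-1]: 134 consistent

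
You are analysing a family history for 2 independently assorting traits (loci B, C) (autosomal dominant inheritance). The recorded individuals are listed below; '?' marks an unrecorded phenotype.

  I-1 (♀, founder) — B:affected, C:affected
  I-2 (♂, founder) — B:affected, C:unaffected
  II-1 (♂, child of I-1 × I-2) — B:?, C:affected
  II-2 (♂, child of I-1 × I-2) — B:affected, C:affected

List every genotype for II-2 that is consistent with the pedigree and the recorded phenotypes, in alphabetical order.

B/I-1 aff ·: Bb|BB
B/I-2 aff ·: Bb|BB
B/II-1 ? I-1×I-2: bb|Bb|BB
B/II-2 aff I-1×I-2: Bb|BB
⇒ B over [I-1,I-2,II-1,II-2]: 15 consistent
C/I-1 aff ·: Cc|CC
C/I-2 un ·: cc
C/II-1 aff I-1×I-2: Cc
C/II-2 aff I-1×I-2: Cc
⇒ C over [I-1,I-2,II-1,II-2]: 2 consistent

II-2 ∈ {BB Cc, Bb Cc}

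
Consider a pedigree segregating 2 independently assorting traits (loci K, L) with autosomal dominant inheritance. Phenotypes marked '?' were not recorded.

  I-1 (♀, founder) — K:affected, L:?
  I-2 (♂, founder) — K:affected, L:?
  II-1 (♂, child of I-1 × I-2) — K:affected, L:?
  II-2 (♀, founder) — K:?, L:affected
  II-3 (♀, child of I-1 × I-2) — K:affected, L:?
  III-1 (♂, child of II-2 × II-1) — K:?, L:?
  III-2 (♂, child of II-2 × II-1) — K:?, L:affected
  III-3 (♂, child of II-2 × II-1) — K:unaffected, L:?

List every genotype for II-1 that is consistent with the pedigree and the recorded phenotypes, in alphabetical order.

II-1 ∈ {Kk LL, Kk Ll, Kk ll}

K/I-1 aff ·: Kk|KK
K/I-2 aff ·: Kk|KK
K/II-1 aff I-1×I-2: Kk
K/II-2 ? ·: kk|Kk
K/II-3 aff I-1×I-2: Kk|KK
K/III-1 ? II-2×II-1: kk|Kk|KK
K/III-2 ? II-2×II-1: kk|Kk|KK
K/III-3 un II-2×II-1: kk
⇒ K over [I-1,I-2,II-1,II-2,II-3,III-1,III-2,III-3]: 78 consistent
L/I-1 ? ·: ll|Ll|LL
L/I-2 ? ·: ll|Ll|LL
L/II-1 ? I-1×I-2: ll|Ll|LL
L/II-2 aff ·: Ll|LL
L/II-3 ? I-1×I-2: ll|Ll|LL
L/III-1 ? II-2×II-1: ll|Ll|LL
L/III-2 aff II-2×II-1: Ll|LL
L/III-3 ? II-2×II-1: ll|Ll|LL
⇒ L over [I-1,I-2,II-1,II-2,II-3,III-1,III-2,III-3]: 450 consistent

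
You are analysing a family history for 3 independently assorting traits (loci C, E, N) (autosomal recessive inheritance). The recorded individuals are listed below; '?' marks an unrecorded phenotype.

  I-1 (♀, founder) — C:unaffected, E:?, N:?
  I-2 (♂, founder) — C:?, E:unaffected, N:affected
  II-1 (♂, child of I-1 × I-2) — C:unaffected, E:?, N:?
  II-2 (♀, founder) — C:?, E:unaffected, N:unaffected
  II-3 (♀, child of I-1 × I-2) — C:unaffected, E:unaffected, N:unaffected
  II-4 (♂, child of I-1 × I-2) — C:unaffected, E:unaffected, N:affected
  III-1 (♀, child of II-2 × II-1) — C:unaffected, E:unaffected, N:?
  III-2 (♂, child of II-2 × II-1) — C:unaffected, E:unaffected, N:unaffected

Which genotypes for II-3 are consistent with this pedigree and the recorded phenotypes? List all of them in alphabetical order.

II-3 ∈ {CC EE Nn, CC Ee Nn, Cc EE Nn, Cc Ee Nn}

C/I-1 un ·: CC|Cc
C/I-2 ? ·: CC|Cc|cc
C/II-1 un I-1×I-2: CC|Cc
C/II-2 ? ·: CC|Cc|cc
C/II-3 un I-1×I-2: CC|Cc
C/II-4 un I-1×I-2: CC|Cc
C/III-1 un II-2×II-1: CC|Cc
C/III-2 un II-2×II-1: CC|Cc
⇒ C over [I-1,I-2,II-1,II-2,II-3,II-4,III-1,III-2]: 204 consistent
E/I-1 ? ·: EE|Ee|ee
E/I-2 un ·: EE|Ee
E/II-1 ? I-1×I-2: EE|Ee|ee
E/II-2 un ·: EE|Ee
E/II-3 un I-1×I-2: EE|Ee
E/II-4 un I-1×I-2: EE|Ee
E/III-1 un II-2×II-1: EE|Ee
E/III-2 un II-2×II-1: EE|Ee
⇒ E over [I-1,I-2,II-1,II-2,II-3,II-4,III-1,III-2]: 187 consistent
N/I-1 ? ·: Nn
N/I-2 aff ·: nn
N/II-1 ? I-1×I-2: Nn|nn
N/II-2 un ·: NN|Nn
N/II-3 un I-1×I-2: Nn
N/II-4 aff I-1×I-2: nn
N/III-1 ? II-2×II-1: NN|Nn|nn
N/III-2 un II-2×II-1: NN|Nn
⇒ N over [I-1,I-2,II-1,II-2,II-3,II-4,III-1,III-2]: 13 consistent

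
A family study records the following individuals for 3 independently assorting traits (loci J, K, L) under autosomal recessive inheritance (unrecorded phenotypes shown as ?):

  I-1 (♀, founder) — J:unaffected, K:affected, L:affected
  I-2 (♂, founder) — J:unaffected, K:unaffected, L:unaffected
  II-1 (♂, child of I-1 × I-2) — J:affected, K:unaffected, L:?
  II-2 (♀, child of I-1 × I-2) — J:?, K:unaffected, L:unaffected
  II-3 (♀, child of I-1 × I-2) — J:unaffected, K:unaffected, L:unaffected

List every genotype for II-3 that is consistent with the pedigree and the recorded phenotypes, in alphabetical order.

II-3 ∈ {JJ Kk Ll, Jj Kk Ll}

J/I-1 un ·: Jj
J/I-2 un ·: Jj
J/II-1 aff I-1×I-2: jj
J/II-2 ? I-1×I-2: JJ|Jj|jj
J/II-3 un I-1×I-2: JJ|Jj
⇒ J over [I-1,I-2,II-1,II-2,II-3]: 6 consistent
K/I-1 aff ·: kk
K/I-2 un ·: KK|Kk
K/II-1 un I-1×I-2: Kk
K/II-2 un I-1×I-2: Kk
K/II-3 un I-1×I-2: Kk
⇒ K over [I-1,I-2,II-1,II-2,II-3]: 2 consistent
L/I-1 aff ·: ll
L/I-2 un ·: LL|Ll
L/II-1 ? I-1×I-2: Ll|ll
L/II-2 un I-1×I-2: Ll
L/II-3 un I-1×I-2: Ll
⇒ L over [I-1,I-2,II-1,II-2,II-3]: 3 consistent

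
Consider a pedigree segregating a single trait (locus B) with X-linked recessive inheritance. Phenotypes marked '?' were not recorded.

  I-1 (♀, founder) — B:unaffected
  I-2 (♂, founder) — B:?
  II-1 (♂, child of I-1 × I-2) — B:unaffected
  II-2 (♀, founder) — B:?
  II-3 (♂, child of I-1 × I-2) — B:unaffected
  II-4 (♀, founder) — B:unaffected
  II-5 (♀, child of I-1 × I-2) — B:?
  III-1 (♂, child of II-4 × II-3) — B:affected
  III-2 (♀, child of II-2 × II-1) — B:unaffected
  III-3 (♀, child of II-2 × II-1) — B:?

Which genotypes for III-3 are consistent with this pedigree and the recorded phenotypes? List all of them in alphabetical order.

B/I-1 un ·: X^BX^B|X^BX^b
B/I-2 ? ·: X^BY|X^bY
B/II-1 un I-1×I-2: X^BY
B/II-2 ? ·: X^BX^B|X^BX^b|X^bX^b
B/II-3 un I-1×I-2: X^BY
B/II-4 un ·: X^BX^b
B/II-5 ? I-1×I-2: X^BX^B|X^BX^b|X^bX^b
B/III-1 aff II-4×II-3: X^bY
B/III-2 un II-2×II-1: X^BX^B|X^BX^b
B/III-3 ? II-2×II-1: X^BX^B|X^BX^b
⇒ B over [I-1,I-2,II-1,II-2,II-3,II-4,II-5,III-1,III-2,III-3]: 36 consistent

III-3 ∈ {X^BX^B, X^BX^b}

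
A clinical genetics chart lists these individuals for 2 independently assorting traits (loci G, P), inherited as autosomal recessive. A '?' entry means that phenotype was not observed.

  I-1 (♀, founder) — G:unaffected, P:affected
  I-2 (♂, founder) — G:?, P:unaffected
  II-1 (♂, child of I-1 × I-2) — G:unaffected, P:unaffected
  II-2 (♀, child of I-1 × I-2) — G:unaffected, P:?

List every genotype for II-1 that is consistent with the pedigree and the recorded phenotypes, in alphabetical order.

II-1 ∈ {GG Pp, Gg Pp}

G/I-1 un ·: GG|Gg
G/I-2 ? ·: GG|Gg|gg
G/II-1 un I-1×I-2: GG|Gg
G/II-2 un I-1×I-2: GG|Gg
⇒ G over [I-1,I-2,II-1,II-2]: 15 consistent
P/I-1 aff ·: pp
P/I-2 un ·: PP|Pp
P/II-1 un I-1×I-2: Pp
P/II-2 ? I-1×I-2: Pp|pp
⇒ P over [I-1,I-2,II-1,II-2]: 3 consistent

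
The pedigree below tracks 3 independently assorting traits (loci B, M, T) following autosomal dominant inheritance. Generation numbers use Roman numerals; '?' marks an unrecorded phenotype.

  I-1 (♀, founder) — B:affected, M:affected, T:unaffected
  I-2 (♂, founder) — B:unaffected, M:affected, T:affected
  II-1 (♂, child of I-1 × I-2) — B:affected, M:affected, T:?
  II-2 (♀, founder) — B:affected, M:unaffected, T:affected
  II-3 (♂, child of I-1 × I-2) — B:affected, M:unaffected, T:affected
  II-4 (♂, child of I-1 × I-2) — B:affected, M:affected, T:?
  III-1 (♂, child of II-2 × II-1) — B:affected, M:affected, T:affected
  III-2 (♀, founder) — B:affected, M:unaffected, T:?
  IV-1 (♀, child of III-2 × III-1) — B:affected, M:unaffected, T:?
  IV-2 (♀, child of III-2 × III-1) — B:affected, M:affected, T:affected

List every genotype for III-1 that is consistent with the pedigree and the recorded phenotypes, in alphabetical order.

B/I-1 aff ·: Bb|BB
B/I-2 un ·: bb
B/II-1 aff I-1×I-2: Bb
B/II-2 aff ·: Bb|BB
B/II-3 aff I-1×I-2: Bb
B/II-4 aff I-1×I-2: Bb
B/III-1 aff II-2×II-1: Bb|BB
B/III-2 aff ·: Bb|BB
B/IV-1 aff III-2×III-1: Bb|BB
B/IV-2 aff III-2×III-1: Bb|BB
⇒ B over [I-1,I-2,II-1,II-2,II-3,II-4,III-1,III-2,IV-1,IV-2]: 52 consistent
M/I-1 aff ·: Mm
M/I-2 aff ·: Mm
M/II-1 aff I-1×I-2: Mm|MM
M/II-2 un ·: mm
M/II-3 un I-1×I-2: mm
M/II-4 aff I-1×I-2: Mm|MM
M/III-1 aff II-2×II-1: Mm
M/III-2 un ·: mm
M/IV-1 un III-2×III-1: mm
M/IV-2 aff III-2×III-1: Mm
⇒ M over [I-1,I-2,II-1,II-2,II-3,II-4,III-1,III-2,IV-1,IV-2]: 4 consistent
T/I-1 un ·: tt
T/I-2 aff ·: Tt|TT
T/II-1 ? I-1×I-2: tt|Tt
T/II-2 aff ·: Tt|TT
T/II-3 aff I-1×I-2: Tt
T/II-4 ? I-1×I-2: tt|Tt
T/III-1 aff II-2×II-1: Tt|TT
T/III-2 ? ·: tt|Tt|TT
T/IV-1 ? III-2×III-1: tt|Tt|TT
T/IV-2 aff III-2×III-1: Tt|TT
⇒ T over [I-1,I-2,II-1,II-2,II-3,II-4,III-1,III-2,IV-1,IV-2]: 156 consistent

III-1 ∈ {BB Mm TT, BB Mm Tt, Bb Mm TT, Bb Mm Tt}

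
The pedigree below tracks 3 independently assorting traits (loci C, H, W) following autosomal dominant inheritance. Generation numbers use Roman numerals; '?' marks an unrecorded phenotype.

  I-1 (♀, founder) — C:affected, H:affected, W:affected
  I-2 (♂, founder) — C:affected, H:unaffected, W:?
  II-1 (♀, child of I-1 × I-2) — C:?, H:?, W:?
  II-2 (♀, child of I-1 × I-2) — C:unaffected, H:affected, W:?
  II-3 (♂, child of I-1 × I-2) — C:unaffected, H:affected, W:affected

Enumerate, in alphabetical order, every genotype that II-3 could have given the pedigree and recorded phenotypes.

C/I-1 aff ·: Cc
C/I-2 aff ·: Cc
C/II-1 ? I-1×I-2: cc|Cc|CC
C/II-2 un I-1×I-2: cc
C/II-3 un I-1×I-2: cc
⇒ C over [I-1,I-2,II-1,II-2,II-3]: 3 consistent
H/I-1 aff ·: Hh|HH
H/I-2 un ·: hh
H/II-1 ? I-1×I-2: hh|Hh
H/II-2 aff I-1×I-2: Hh
H/II-3 aff I-1×I-2: Hh
⇒ H over [I-1,I-2,II-1,II-2,II-3]: 3 consistent
W/I-1 aff ·: Ww|WW
W/I-2 ? ·: ww|Ww|WW
W/II-1 ? I-1×I-2: ww|Ww|WW
W/II-2 ? I-1×I-2: ww|Ww|WW
W/II-3 aff I-1×I-2: Ww|WW
⇒ W over [I-1,I-2,II-1,II-2,II-3]: 40 consistent

II-3 ∈ {cc Hh WW, cc Hh Ww}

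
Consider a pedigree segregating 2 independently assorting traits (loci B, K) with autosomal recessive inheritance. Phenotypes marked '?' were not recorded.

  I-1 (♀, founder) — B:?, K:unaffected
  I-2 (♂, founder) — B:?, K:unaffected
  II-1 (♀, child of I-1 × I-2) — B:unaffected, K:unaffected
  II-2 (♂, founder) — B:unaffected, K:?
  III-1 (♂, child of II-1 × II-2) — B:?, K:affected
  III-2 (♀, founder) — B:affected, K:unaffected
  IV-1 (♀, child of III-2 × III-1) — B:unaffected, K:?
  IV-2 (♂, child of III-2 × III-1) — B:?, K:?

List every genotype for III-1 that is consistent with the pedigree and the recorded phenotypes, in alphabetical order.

B/I-1 ? ·: BB|Bb|bb
B/I-2 ? ·: BB|Bb|bb
B/II-1 un I-1×I-2: BB|Bb
B/II-2 un ·: BB|Bb
B/III-1 ? II-1×II-2: BB|Bb
B/III-2 aff ·: bb
B/IV-1 un III-2×III-1: Bb
B/IV-2 ? III-2×III-1: Bb|bb
⇒ B over [I-1,I-2,II-1,II-2,III-1,III-2,IV-1,IV-2]: 58 consistent
K/I-1 un ·: KK|Kk
K/I-2 un ·: KK|Kk
K/II-1 un I-1×I-2: Kk
K/II-2 ? ·: Kk|kk
K/III-1 aff II-1×II-2: kk
K/III-2 un ·: KK|Kk
K/IV-1 ? III-2×III-1: Kk|kk
K/IV-2 ? III-2×III-1: Kk|kk
⇒ K over [I-1,I-2,II-1,II-2,III-1,III-2,IV-1,IV-2]: 30 consistent

III-1 ∈ {BB kk, Bb kk}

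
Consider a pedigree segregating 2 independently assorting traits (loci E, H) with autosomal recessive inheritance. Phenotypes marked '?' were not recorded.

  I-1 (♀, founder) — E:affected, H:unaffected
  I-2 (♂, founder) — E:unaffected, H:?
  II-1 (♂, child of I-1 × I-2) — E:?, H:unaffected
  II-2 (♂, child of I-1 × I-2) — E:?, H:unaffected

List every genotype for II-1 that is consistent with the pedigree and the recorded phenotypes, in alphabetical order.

E/I-1 aff ·: ee
E/I-2 un ·: EE|Ee
E/II-1 ? I-1×I-2: Ee|ee
E/II-2 ? I-1×I-2: Ee|ee
⇒ E over [I-1,I-2,II-1,II-2]: 5 consistent
H/I-1 un ·: HH|Hh
H/I-2 ? ·: HH|Hh|hh
H/II-1 un I-1×I-2: HH|Hh
H/II-2 un I-1×I-2: HH|Hh
⇒ H over [I-1,I-2,II-1,II-2]: 15 consistent

II-1 ∈ {Ee HH, Ee Hh, ee HH, ee Hh}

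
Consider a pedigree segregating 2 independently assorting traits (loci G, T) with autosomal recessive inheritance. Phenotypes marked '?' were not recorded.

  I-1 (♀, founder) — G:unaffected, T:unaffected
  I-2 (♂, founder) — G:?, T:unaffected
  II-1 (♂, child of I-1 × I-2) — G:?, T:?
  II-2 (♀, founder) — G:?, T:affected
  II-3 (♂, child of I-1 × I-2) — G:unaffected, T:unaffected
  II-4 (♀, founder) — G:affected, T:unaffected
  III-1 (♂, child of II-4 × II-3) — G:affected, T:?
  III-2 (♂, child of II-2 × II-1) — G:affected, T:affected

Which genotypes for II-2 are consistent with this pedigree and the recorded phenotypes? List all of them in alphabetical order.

II-2 ∈ {Gg tt, gg tt}

G/I-1 un ·: GG|Gg
G/I-2 ? ·: GG|Gg|gg
G/II-1 ? I-1×I-2: Gg|gg
G/II-2 ? ·: Gg|gg
G/II-3 un I-1×I-2: Gg
G/II-4 aff ·: gg
G/III-1 aff II-4×II-3: gg
G/III-2 aff II-2×II-1: gg
⇒ G over [I-1,I-2,II-1,II-2,II-3,II-4,III-1,III-2]: 14 consistent
T/I-1 un ·: TT|Tt
T/I-2 un ·: TT|Tt
T/II-1 ? I-1×I-2: Tt|tt
T/II-2 aff ·: tt
T/II-3 un I-1×I-2: TT|Tt
T/II-4 un ·: TT|Tt
T/III-1 ? II-4×II-3: TT|Tt|tt
T/III-2 aff II-2×II-1: tt
⇒ T over [I-1,I-2,II-1,II-2,II-3,II-4,III-1,III-2]: 32 consistent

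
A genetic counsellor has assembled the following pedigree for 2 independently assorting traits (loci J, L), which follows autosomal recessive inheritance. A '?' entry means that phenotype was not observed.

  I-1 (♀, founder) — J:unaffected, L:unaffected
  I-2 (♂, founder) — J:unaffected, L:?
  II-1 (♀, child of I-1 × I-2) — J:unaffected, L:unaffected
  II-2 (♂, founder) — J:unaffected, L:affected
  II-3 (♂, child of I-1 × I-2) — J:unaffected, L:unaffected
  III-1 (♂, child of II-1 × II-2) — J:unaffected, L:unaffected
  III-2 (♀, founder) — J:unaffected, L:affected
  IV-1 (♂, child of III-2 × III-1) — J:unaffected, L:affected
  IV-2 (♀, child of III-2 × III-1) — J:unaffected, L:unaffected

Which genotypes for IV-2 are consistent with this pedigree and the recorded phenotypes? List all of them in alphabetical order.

IV-2 ∈ {JJ Ll, Jj Ll}

J/I-1 un ·: JJ|Jj
J/I-2 un ·: JJ|Jj
J/II-1 un I-1×I-2: JJ|Jj
J/II-2 un ·: JJ|Jj
J/II-3 un I-1×I-2: JJ|Jj
J/III-1 un II-1×II-2: JJ|Jj
J/III-2 un ·: JJ|Jj
J/IV-1 un III-2×III-1: JJ|Jj
J/IV-2 un III-2×III-1: JJ|Jj
⇒ J over [I-1,I-2,II-1,II-2,II-3,III-1,III-2,IV-1,IV-2]: 282 consistent
L/I-1 un ·: LL|Ll
L/I-2 ? ·: LL|Ll|ll
L/II-1 un I-1×I-2: LL|Ll
L/II-2 aff ·: ll
L/II-3 un I-1×I-2: LL|Ll
L/III-1 un II-1×II-2: Ll
L/III-2 aff ·: ll
L/IV-1 aff III-2×III-1: ll
L/IV-2 un III-2×III-1: Ll
⇒ L over [I-1,I-2,II-1,II-2,II-3,III-1,III-2,IV-1,IV-2]: 15 consistent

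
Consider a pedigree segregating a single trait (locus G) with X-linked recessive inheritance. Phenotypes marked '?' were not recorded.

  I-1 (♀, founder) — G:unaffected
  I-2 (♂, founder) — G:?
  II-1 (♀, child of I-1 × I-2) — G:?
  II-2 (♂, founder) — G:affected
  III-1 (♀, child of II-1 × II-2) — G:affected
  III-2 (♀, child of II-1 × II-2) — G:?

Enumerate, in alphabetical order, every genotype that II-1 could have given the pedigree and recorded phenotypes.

G/I-1 un ·: X^GX^G|X^GX^g
G/I-2 ? ·: X^GY|X^gY
G/II-1 ? I-1×I-2: X^GX^g|X^gX^g
G/II-2 aff ·: X^gY
G/III-1 aff II-1×II-2: X^gX^g
G/III-2 ? II-1×II-2: X^GX^g|X^gX^g
⇒ G over [I-1,I-2,II-1,II-2,III-1,III-2]: 7 consistent

II-1 ∈ {X^GX^g, X^gX^g}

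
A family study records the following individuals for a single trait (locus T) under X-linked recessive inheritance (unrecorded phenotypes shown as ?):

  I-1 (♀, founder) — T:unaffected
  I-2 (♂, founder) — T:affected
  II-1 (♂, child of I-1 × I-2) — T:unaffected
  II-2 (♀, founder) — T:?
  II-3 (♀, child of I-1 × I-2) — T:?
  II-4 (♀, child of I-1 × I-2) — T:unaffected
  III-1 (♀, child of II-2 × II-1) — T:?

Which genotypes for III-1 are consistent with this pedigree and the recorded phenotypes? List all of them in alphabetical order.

III-1 ∈ {X^TX^T, X^TX^t}

T/I-1 un ·: X^TX^T|X^TX^t
T/I-2 aff ·: X^tY
T/II-1 un I-1×I-2: X^TY
T/II-2 ? ·: X^TX^T|X^TX^t|X^tX^t
T/II-3 ? I-1×I-2: X^TX^t|X^tX^t
T/II-4 un I-1×I-2: X^TX^t
T/III-1 ? II-2×II-1: X^TX^T|X^TX^t
⇒ T over [I-1,I-2,II-1,II-2,II-3,II-4,III-1]: 12 consistent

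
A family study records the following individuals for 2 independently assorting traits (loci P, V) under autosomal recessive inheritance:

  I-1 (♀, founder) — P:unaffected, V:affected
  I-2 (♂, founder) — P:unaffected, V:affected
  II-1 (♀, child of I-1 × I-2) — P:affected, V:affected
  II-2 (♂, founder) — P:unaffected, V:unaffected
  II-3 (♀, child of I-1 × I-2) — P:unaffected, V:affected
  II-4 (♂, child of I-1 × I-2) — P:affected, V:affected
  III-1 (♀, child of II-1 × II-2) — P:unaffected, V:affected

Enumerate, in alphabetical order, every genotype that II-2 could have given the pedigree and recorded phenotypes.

P/I-1 un ·: Pp
P/I-2 un ·: Pp
P/II-1 aff I-1×I-2: pp
P/II-2 un ·: PP|Pp
P/II-3 un I-1×I-2: PP|Pp
P/II-4 aff I-1×I-2: pp
P/III-1 un II-1×II-2: Pp
⇒ P over [I-1,I-2,II-1,II-2,II-3,II-4,III-1]: 4 consistent
V/I-1 aff ·: vv
V/I-2 aff ·: vv
V/II-1 aff I-1×I-2: vv
V/II-2 un ·: Vv
V/II-3 aff I-1×I-2: vv
V/II-4 aff I-1×I-2: vv
V/III-1 aff II-1×II-2: vv
⇒ V over [I-1,I-2,II-1,II-2,II-3,II-4,III-1]: 1 consistent

II-2 ∈ {PP Vv, Pp Vv}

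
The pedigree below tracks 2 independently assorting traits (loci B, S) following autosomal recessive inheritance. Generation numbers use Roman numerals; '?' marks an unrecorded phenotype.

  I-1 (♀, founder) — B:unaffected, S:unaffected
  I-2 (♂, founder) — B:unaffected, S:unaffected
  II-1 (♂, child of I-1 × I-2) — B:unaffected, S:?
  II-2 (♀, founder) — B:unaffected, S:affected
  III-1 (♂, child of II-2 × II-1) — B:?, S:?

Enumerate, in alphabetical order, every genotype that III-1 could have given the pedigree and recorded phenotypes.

B/I-1 un ·: BB|Bb
B/I-2 un ·: BB|Bb
B/II-1 un I-1×I-2: BB|Bb
B/II-2 un ·: BB|Bb
B/III-1 ? II-2×II-1: BB|Bb|bb
⇒ B over [I-1,I-2,II-1,II-2,III-1]: 27 consistent
S/I-1 un ·: SS|Ss
S/I-2 un ·: SS|Ss
S/II-1 ? I-1×I-2: SS|Ss|ss
S/II-2 aff ·: ss
S/III-1 ? II-2×II-1: Ss|ss
⇒ S over [I-1,I-2,II-1,II-2,III-1]: 11 consistent

III-1 ∈ {BB Ss, BB ss, Bb Ss, Bb ss, bb Ss, bb ss}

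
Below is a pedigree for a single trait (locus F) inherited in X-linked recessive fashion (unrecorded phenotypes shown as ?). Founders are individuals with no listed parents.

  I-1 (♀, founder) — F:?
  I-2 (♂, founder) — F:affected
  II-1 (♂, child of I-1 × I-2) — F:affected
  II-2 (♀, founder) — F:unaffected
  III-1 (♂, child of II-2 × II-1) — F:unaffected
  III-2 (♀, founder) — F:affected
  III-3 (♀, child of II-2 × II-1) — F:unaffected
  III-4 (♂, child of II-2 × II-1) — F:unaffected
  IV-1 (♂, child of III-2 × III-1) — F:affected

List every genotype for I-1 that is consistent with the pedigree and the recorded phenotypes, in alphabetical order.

F/I-1 ? ·: X^FX^f|X^fX^f
F/I-2 aff ·: X^fY
F/II-1 aff I-1×I-2: X^fY
F/II-2 un ·: X^FX^F|X^FX^f
F/III-1 un II-2×II-1: X^FY
F/III-2 aff ·: X^fX^f
F/III-3 un II-2×II-1: X^FX^f
F/III-4 un II-2×II-1: X^FY
F/IV-1 aff III-2×III-1: X^fY
⇒ F over [I-1,I-2,II-1,II-2,III-1,III-2,III-3,III-4,IV-1]: 4 consistent

I-1 ∈ {X^FX^f, X^fX^f}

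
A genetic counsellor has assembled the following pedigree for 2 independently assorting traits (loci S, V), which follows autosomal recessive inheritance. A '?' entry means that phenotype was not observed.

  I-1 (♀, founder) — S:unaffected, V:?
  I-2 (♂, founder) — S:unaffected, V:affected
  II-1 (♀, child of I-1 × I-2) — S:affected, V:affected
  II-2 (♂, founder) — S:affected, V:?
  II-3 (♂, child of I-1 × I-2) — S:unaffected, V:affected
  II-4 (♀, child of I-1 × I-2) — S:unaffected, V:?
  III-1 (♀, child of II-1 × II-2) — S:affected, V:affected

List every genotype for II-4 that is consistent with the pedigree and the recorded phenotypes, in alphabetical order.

S/I-1 un ·: Ss
S/I-2 un ·: Ss
S/II-1 aff I-1×I-2: ss
S/II-2 aff ·: ss
S/II-3 un I-1×I-2: SS|Ss
S/II-4 un I-1×I-2: SS|Ss
S/III-1 aff II-1×II-2: ss
⇒ S over [I-1,I-2,II-1,II-2,II-3,II-4,III-1]: 4 consistent
V/I-1 ? ·: Vv|vv
V/I-2 aff ·: vv
V/II-1 aff I-1×I-2: vv
V/II-2 ? ·: Vv|vv
V/II-3 aff I-1×I-2: vv
V/II-4 ? I-1×I-2: Vv|vv
V/III-1 aff II-1×II-2: vv
⇒ V over [I-1,I-2,II-1,II-2,II-3,II-4,III-1]: 6 consistent

II-4 ∈ {SS Vv, SS vv, Ss Vv, Ss vv}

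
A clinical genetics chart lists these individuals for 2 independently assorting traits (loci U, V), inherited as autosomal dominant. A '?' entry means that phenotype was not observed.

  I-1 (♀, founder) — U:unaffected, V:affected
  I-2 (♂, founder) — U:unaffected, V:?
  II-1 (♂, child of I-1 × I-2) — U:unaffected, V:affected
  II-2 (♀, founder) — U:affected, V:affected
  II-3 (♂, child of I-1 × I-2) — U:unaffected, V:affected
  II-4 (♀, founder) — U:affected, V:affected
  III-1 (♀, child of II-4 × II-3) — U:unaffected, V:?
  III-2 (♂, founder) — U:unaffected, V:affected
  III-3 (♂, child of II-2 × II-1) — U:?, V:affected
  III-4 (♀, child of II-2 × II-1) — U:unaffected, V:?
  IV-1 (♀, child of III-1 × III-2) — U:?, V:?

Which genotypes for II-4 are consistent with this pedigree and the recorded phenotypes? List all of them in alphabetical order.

II-4 ∈ {Uu VV, Uu Vv}

U/I-1 un ·: uu
U/I-2 un ·: uu
U/II-1 un I-1×I-2: uu
U/II-2 aff ·: Uu
U/II-3 un I-1×I-2: uu
U/II-4 aff ·: Uu
U/III-1 un II-4×II-3: uu
U/III-2 un ·: uu
U/III-3 ? II-2×II-1: uu|Uu
U/III-4 un II-2×II-1: uu
U/IV-1 ? III-1×III-2: uu
⇒ U over [I-1,I-2,II-1,II-2,II-3,II-4,III-1,III-2,III-3,III-4,IV-1]: 2 consistent
V/I-1 aff ·: Vv|VV
V/I-2 ? ·: vv|Vv|VV
V/II-1 aff I-1×I-2: Vv|VV
V/II-2 aff ·: Vv|VV
V/II-3 aff I-1×I-2: Vv|VV
V/II-4 aff ·: Vv|VV
V/III-1 ? II-4×II-3: vv|Vv|VV
V/III-2 aff ·: Vv|VV
V/III-3 aff II-2×II-1: Vv|VV
V/III-4 ? II-2×II-1: vv|Vv|VV
V/IV-1 ? III-1×III-2: vv|Vv|VV
⇒ V over [I-1,I-2,II-1,II-2,II-3,II-4,III-1,III-2,III-3,III-4,IV-1]: 1785 consistent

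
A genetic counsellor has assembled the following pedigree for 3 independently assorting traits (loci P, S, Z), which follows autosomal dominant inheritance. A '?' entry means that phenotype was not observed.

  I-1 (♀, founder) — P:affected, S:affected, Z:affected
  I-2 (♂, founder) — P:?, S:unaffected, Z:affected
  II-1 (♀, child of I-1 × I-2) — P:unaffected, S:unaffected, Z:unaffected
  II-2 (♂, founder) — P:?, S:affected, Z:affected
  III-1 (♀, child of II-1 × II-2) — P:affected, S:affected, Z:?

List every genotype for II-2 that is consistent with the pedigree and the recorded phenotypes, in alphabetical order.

P/I-1 aff ·: Pp
P/I-2 ? ·: pp|Pp
P/II-1 un I-1×I-2: pp
P/II-2 ? ·: Pp|PP
P/III-1 aff II-1×II-2: Pp
⇒ P over [I-1,I-2,II-1,II-2,III-1]: 4 consistent
S/I-1 aff ·: Ss
S/I-2 un ·: ss
S/II-1 un I-1×I-2: ss
S/II-2 aff ·: Ss|SS
S/III-1 aff II-1×II-2: Ss
⇒ S over [I-1,I-2,II-1,II-2,III-1]: 2 consistent
Z/I-1 aff ·: Zz
Z/I-2 aff ·: Zz
Z/II-1 un I-1×I-2: zz
Z/II-2 aff ·: Zz|ZZ
Z/III-1 ? II-1×II-2: zz|Zz
⇒ Z over [I-1,I-2,II-1,II-2,III-1]: 3 consistent

II-2 ∈ {PP SS ZZ, PP SS Zz, PP Ss ZZ, PP Ss Zz, Pp SS ZZ, Pp SS Zz, Pp Ss ZZ, Pp Ss Zz}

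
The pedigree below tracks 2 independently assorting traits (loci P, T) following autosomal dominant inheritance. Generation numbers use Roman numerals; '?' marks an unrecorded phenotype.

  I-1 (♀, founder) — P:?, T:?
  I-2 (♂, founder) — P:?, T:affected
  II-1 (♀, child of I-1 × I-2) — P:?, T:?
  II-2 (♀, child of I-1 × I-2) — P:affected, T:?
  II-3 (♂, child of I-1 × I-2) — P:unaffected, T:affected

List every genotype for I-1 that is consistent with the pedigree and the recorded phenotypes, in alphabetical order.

I-1 ∈ {Pp TT, Pp Tt, Pp tt, pp TT, pp Tt, pp tt}

P/I-1 ? ·: pp|Pp
P/I-2 ? ·: pp|Pp
P/II-1 ? I-1×I-2: pp|Pp|PP
P/II-2 aff I-1×I-2: Pp|PP
P/II-3 un I-1×I-2: pp
⇒ P over [I-1,I-2,II-1,II-2,II-3]: 10 consistent
T/I-1 ? ·: tt|Tt|TT
T/I-2 aff ·: Tt|TT
T/II-1 ? I-1×I-2: tt|Tt|TT
T/II-2 ? I-1×I-2: tt|Tt|TT
T/II-3 aff I-1×I-2: Tt|TT
⇒ T over [I-1,I-2,II-1,II-2,II-3]: 40 consistent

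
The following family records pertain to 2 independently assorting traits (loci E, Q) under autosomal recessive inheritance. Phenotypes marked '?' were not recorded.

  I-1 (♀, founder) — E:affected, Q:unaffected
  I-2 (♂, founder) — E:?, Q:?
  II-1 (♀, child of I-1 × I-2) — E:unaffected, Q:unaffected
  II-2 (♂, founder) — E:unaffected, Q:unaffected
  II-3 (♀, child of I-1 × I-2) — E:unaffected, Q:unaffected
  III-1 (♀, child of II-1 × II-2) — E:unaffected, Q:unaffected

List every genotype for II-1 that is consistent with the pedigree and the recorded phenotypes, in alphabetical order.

II-1 ∈ {Ee QQ, Ee Qq}

E/I-1 aff ·: ee
E/I-2 ? ·: EE|Ee
E/II-1 un I-1×I-2: Ee
E/II-2 un ·: EE|Ee
E/II-3 un I-1×I-2: Ee
E/III-1 un II-1×II-2: EE|Ee
⇒ E over [I-1,I-2,II-1,II-2,II-3,III-1]: 8 consistent
Q/I-1 un ·: QQ|Qq
Q/I-2 ? ·: QQ|Qq|qq
Q/II-1 un I-1×I-2: QQ|Qq
Q/II-2 un ·: QQ|Qq
Q/II-3 un I-1×I-2: QQ|Qq
Q/III-1 un II-1×II-2: QQ|Qq
⇒ Q over [I-1,I-2,II-1,II-2,II-3,III-1]: 53 consistent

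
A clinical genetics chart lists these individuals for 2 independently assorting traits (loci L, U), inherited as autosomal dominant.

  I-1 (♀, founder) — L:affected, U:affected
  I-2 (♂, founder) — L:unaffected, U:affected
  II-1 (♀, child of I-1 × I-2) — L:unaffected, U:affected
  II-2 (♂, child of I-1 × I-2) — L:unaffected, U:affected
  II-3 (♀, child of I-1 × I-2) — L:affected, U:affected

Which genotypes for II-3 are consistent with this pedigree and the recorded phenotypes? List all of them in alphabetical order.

L/I-1 aff ·: Ll
L/I-2 un ·: ll
L/II-1 un I-1×I-2: ll
L/II-2 un I-1×I-2: ll
L/II-3 aff I-1×I-2: Ll
⇒ L over [I-1,I-2,II-1,II-2,II-3]: 1 consistent
U/I-1 aff ·: Uu|UU
U/I-2 aff ·: Uu|UU
U/II-1 aff I-1×I-2: Uu|UU
U/II-2 aff I-1×I-2: Uu|UU
U/II-3 aff I-1×I-2: Uu|UU
⇒ U over [I-1,I-2,II-1,II-2,II-3]: 25 consistent

II-3 ∈ {Ll UU, Ll Uu}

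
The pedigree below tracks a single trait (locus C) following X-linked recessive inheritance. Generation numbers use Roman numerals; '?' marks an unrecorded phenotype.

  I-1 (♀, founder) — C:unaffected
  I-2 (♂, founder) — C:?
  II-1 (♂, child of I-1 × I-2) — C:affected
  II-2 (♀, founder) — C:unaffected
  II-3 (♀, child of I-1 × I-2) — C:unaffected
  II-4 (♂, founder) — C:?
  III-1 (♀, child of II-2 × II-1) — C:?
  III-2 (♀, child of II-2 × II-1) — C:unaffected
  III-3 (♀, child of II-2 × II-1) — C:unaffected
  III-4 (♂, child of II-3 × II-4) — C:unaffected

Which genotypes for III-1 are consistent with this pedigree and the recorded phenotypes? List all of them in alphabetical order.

C/I-1 un ·: X^CX^c
C/I-2 ? ·: X^CY|X^cY
C/II-1 aff I-1×I-2: X^cY
C/II-2 un ·: X^CX^C|X^CX^c
C/II-3 un I-1×I-2: X^CX^C|X^CX^c
C/II-4 ? ·: X^CY|X^cY
C/III-1 ? II-2×II-1: X^CX^c|X^cX^c
C/III-2 un II-2×II-1: X^CX^c
C/III-3 un II-2×II-1: X^CX^c
C/III-4 un II-3×II-4: X^CY
⇒ C over [I-1,I-2,II-1,II-2,II-3,II-4,III-1,III-2,III-3,III-4]: 18 consistent

III-1 ∈ {X^CX^c, X^cX^c}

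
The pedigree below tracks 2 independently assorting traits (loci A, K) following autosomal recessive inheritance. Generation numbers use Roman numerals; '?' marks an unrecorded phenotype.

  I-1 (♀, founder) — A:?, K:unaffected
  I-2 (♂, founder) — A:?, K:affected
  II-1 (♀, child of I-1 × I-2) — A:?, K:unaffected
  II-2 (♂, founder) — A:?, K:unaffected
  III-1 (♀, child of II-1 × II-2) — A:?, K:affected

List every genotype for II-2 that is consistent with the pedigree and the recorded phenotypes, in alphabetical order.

II-2 ∈ {AA Kk, Aa Kk, aa Kk}

A/I-1 ? ·: AA|Aa|aa
A/I-2 ? ·: AA|Aa|aa
A/II-1 ? I-1×I-2: AA|Aa|aa
A/II-2 ? ·: AA|Aa|aa
A/III-1 ? II-1×II-2: AA|Aa|aa
⇒ A over [I-1,I-2,II-1,II-2,III-1]: 81 consistent
K/I-1 un ·: KK|Kk
K/I-2 aff ·: kk
K/II-1 un I-1×I-2: Kk
K/II-2 un ·: Kk
K/III-1 aff II-1×II-2: kk
⇒ K over [I-1,I-2,II-1,II-2,III-1]: 2 consistent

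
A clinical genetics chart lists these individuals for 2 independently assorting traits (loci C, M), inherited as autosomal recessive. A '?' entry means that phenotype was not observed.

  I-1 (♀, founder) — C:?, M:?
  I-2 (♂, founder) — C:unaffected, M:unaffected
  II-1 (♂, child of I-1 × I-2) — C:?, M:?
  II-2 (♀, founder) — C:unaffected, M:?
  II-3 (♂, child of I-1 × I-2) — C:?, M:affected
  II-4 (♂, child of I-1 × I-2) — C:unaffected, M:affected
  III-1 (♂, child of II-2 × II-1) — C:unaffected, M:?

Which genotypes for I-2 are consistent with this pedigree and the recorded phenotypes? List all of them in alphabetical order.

C/I-1 ? ·: CC|Cc|cc
C/I-2 un ·: CC|Cc
C/II-1 ? I-1×I-2: CC|Cc|cc
C/II-2 un ·: CC|Cc
C/II-3 ? I-1×I-2: CC|Cc|cc
C/II-4 un I-1×I-2: CC|Cc
C/III-1 un II-2×II-1: CC|Cc
⇒ C over [I-1,I-2,II-1,II-2,II-3,II-4,III-1]: 129 consistent
M/I-1 ? ·: Mm|mm
M/I-2 un ·: Mm
M/II-1 ? I-1×I-2: MM|Mm|mm
M/II-2 ? ·: MM|Mm|mm
M/II-3 aff I-1×I-2: mm
M/II-4 aff I-1×I-2: mm
M/III-1 ? II-2×II-1: MM|Mm|mm
⇒ M over [I-1,I-2,II-1,II-2,II-3,II-4,III-1]: 26 consistent

I-2 ∈ {CC Mm, Cc Mm}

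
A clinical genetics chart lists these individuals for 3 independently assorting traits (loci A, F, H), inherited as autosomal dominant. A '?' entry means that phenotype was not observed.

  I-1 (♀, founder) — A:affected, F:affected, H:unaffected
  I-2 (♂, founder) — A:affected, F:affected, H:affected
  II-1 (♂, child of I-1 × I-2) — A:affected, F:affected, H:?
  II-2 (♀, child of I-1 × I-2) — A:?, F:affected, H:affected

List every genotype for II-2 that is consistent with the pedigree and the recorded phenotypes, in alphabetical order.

A/I-1 aff ·: Aa|AA
A/I-2 aff ·: Aa|AA
A/II-1 aff I-1×I-2: Aa|AA
A/II-2 ? I-1×I-2: aa|Aa|AA
⇒ A over [I-1,I-2,II-1,II-2]: 15 consistent
F/I-1 aff ·: Ff|FF
F/I-2 aff ·: Ff|FF
F/II-1 aff I-1×I-2: Ff|FF
F/II-2 aff I-1×I-2: Ff|FF
⇒ F over [I-1,I-2,II-1,II-2]: 13 consistent
H/I-1 un ·: hh
H/I-2 aff ·: Hh|HH
H/II-1 ? I-1×I-2: hh|Hh
H/II-2 aff I-1×I-2: Hh
⇒ H over [I-1,I-2,II-1,II-2]: 3 consistent

II-2 ∈ {AA FF Hh, AA Ff Hh, Aa FF Hh, Aa Ff Hh, aa FF Hh, aa Ff Hh}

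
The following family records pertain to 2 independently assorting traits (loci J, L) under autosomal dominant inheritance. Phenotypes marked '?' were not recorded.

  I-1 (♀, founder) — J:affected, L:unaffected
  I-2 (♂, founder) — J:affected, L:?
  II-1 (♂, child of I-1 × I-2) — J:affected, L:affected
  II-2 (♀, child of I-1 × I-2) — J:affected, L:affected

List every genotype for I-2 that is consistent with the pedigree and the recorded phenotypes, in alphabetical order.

I-2 ∈ {JJ LL, JJ Ll, Jj LL, Jj Ll}

J/I-1 aff ·: Jj|JJ
J/I-2 aff ·: Jj|JJ
J/II-1 aff I-1×I-2: Jj|JJ
J/II-2 aff I-1×I-2: Jj|JJ
⇒ J over [I-1,I-2,II-1,II-2]: 13 consistent
L/I-1 un ·: ll
L/I-2 ? ·: Ll|LL
L/II-1 aff I-1×I-2: Ll
L/II-2 aff I-1×I-2: Ll
⇒ L over [I-1,I-2,II-1,II-2]: 2 consistent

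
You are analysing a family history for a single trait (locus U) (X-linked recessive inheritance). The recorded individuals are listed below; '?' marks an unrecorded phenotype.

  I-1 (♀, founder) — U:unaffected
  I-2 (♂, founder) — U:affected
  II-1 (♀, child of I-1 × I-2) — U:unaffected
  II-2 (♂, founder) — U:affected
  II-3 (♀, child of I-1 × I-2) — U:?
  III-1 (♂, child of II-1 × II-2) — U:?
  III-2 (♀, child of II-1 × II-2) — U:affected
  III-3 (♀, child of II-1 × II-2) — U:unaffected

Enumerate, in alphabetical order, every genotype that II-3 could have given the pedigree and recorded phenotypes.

II-3 ∈ {X^UX^u, X^uX^u}

U/I-1 un ·: X^UX^U|X^UX^u
U/I-2 aff ·: X^uY
U/II-1 un I-1×I-2: X^UX^u
U/II-2 aff ·: X^uY
U/II-3 ? I-1×I-2: X^UX^u|X^uX^u
U/III-1 ? II-1×II-2: X^UY|X^uY
U/III-2 aff II-1×II-2: X^uX^u
U/III-3 un II-1×II-2: X^UX^u
⇒ U over [I-1,I-2,II-1,II-2,II-3,III-1,III-2,III-3]: 6 consistent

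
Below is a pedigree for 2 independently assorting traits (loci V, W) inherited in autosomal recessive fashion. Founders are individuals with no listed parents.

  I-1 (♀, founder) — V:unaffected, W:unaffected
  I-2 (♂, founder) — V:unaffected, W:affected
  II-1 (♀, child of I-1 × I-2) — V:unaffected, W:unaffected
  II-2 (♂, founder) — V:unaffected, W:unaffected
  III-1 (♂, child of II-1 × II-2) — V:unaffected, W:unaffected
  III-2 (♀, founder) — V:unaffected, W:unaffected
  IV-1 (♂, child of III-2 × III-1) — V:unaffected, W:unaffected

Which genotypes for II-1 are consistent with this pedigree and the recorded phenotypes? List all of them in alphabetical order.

V/I-1 un ·: VV|Vv
V/I-2 un ·: VV|Vv
V/II-1 un I-1×I-2: VV|Vv
V/II-2 un ·: VV|Vv
V/III-1 un II-1×II-2: VV|Vv
V/III-2 un ·: VV|Vv
V/IV-1 un III-2×III-1: VV|Vv
⇒ V over [I-1,I-2,II-1,II-2,III-1,III-2,IV-1]: 82 consistent
W/I-1 un ·: WW|Ww
W/I-2 aff ·: ww
W/II-1 un I-1×I-2: Ww
W/II-2 un ·: WW|Ww
W/III-1 un II-1×II-2: WW|Ww
W/III-2 un ·: WW|Ww
W/IV-1 un III-2×III-1: WW|Ww
⇒ W over [I-1,I-2,II-1,II-2,III-1,III-2,IV-1]: 28 consistent

II-1 ∈ {VV Ww, Vv Ww}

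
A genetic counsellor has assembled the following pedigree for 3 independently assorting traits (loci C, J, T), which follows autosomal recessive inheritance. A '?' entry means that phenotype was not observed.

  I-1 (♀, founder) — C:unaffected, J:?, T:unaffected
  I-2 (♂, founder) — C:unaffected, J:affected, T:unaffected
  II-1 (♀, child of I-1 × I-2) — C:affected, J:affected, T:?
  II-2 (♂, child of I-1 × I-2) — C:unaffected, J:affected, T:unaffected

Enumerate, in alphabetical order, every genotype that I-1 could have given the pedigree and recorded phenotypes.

I-1 ∈ {Cc Jj TT, Cc Jj Tt, Cc jj TT, Cc jj Tt}

C/I-1 un ·: Cc
C/I-2 un ·: Cc
C/II-1 aff I-1×I-2: cc
C/II-2 un I-1×I-2: CC|Cc
⇒ C over [I-1,I-2,II-1,II-2]: 2 consistent
J/I-1 ? ·: Jj|jj
J/I-2 aff ·: jj
J/II-1 aff I-1×I-2: jj
J/II-2 aff I-1×I-2: jj
⇒ J over [I-1,I-2,II-1,II-2]: 2 consistent
T/I-1 un ·: TT|Tt
T/I-2 un ·: TT|Tt
T/II-1 ? I-1×I-2: TT|Tt|tt
T/II-2 un I-1×I-2: TT|Tt
⇒ T over [I-1,I-2,II-1,II-2]: 15 consistent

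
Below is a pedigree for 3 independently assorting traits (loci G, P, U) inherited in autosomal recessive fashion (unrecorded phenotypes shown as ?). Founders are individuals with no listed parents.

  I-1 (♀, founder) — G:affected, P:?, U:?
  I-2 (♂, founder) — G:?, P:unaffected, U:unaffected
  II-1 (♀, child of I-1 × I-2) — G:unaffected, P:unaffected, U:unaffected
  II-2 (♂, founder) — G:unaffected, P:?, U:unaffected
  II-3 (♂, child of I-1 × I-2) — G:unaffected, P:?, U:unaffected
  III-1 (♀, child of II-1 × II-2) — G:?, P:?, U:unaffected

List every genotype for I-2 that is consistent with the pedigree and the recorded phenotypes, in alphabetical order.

I-2 ∈ {GG PP UU, GG PP Uu, GG Pp UU, GG Pp Uu, Gg PP UU, Gg PP Uu, Gg Pp UU, Gg Pp Uu}

G/I-1 aff ·: gg
G/I-2 ? ·: GG|Gg
G/II-1 un I-1×I-2: Gg
G/II-2 un ·: GG|Gg
G/II-3 un I-1×I-2: Gg
G/III-1 ? II-1×II-2: GG|Gg|gg
⇒ G over [I-1,I-2,II-1,II-2,II-3,III-1]: 10 consistent
P/I-1 ? ·: PP|Pp|pp
P/I-2 un ·: PP|Pp
P/II-1 un I-1×I-2: PP|Pp
P/II-2 ? ·: PP|Pp|pp
P/II-3 ? I-1×I-2: PP|Pp|pp
P/III-1 ? II-1×II-2: PP|Pp|pp
⇒ P over [I-1,I-2,II-1,II-2,II-3,III-1]: 102 consistent
U/I-1 ? ·: UU|Uu|uu
U/I-2 un ·: UU|Uu
U/II-1 un I-1×I-2: UU|Uu
U/II-2 un ·: UU|Uu
U/II-3 un I-1×I-2: UU|Uu
U/III-1 un II-1×II-2: UU|Uu
⇒ U over [I-1,I-2,II-1,II-2,II-3,III-1]: 53 consistent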